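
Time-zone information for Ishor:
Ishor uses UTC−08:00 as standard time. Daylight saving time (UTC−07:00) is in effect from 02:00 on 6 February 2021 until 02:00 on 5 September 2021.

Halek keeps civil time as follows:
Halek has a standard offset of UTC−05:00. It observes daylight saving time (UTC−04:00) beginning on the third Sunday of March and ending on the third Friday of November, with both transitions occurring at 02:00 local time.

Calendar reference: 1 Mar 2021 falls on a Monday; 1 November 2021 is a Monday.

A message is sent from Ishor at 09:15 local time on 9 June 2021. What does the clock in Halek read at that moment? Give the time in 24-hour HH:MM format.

Daylight saving runs 6 February – 5 September; 9 June 2021 is inside that window, so Ishor is at UTC−07:00.
09:15 Ishor + 7h = 16:15 UTC.
1 March 2021 is a Monday, so the first Sunday is March 7 and the third is March 21.
1 November 2021 is a Monday, so the first Friday is November 5 and the third is November 19.
At the standard offset (UTC−05:00), 16:15 UTC − 5h = 11:15 Halek standard time.
The standard-time date in Halek, 9 June 2021, falls between 21 March and 19 November, so daylight saving is in effect and Halek is at UTC−04:00.
16:15 UTC − 4h = 12:15 Halek.

12:15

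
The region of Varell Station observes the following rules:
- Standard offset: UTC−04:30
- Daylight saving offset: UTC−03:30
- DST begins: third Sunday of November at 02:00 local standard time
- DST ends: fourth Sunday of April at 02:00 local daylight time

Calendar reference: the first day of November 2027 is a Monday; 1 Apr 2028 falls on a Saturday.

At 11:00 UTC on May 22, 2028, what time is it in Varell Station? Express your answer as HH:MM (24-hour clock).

1 November 2027 is a Monday, so the first Sunday is November 7 and the third is November 21.
1 April 2028 is a Saturday, so the first Sunday is April 2 and the fourth is April 23.
At the standard offset (UTC−04:30), 11:00 UTC − 4h30m = 06:30 Varell Station standard time.
The standard-time date in Varell Station, May 22, 2028, is outside the daylight-saving period (21 November 2027 – 23 April 2028), so Varell Station is on standard time, UTC−04:30.
11:00 UTC − 4h30m = 06:30 local.

06:30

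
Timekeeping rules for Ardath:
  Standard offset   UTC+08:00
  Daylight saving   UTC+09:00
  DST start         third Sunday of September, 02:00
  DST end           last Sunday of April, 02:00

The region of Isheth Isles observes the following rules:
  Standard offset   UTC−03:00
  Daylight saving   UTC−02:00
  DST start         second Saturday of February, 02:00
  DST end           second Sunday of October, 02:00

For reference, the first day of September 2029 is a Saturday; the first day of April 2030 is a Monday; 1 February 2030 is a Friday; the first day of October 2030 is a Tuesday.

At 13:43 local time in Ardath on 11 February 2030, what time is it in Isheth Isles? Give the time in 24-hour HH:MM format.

1 September 2029 is a Saturday, so the first Sunday is September 2 and the third is September 16.
1 April 2030 is a Monday, so Sundays fall on 7, 14, 21, 28; the last is April 28.
11 February 2030 falls between 16 September 2029 and 28 April 2030, so daylight saving is in effect and Ardath is at UTC+09:00.
13:43 Ardath − 9h = 04:43 UTC.
1 February 2030 is a Friday, so the first Saturday is February 2 and the second is February 9.
1 October 2030 is a Tuesday, so the first Sunday is October 6 and the second is October 13.
At the standard offset (UTC−03:00), 04:43 UTC − 3h = 01:43 Isheth Isles standard time.
Daylight saving runs 9 February – 13 October; the standard-time date in Isheth Isles, 11 February 2030, is inside that window, so Isheth Isles is at UTC−02:00.
04:43 UTC − 2h = 02:43 Isheth Isles.

02:43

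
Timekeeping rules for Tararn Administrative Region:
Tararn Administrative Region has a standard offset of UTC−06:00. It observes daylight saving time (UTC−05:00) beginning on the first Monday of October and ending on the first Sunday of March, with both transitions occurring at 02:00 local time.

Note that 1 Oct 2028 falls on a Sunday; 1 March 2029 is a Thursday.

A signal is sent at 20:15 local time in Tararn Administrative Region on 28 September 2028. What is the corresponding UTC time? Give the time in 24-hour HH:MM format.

02:15

1 October 2028 is a Sunday, so the first Monday is October 2.
1 March 2029 is a Thursday, so the first Sunday is March 4.
28 September 2028 does not fall between 2 October 2028 and 4 March 2029, so daylight saving is not in effect and Tararn Administrative Region is at UTC−06:00.
20:15 local + 6h = 02:15 UTC (rolling into the next day, 29 September 2028).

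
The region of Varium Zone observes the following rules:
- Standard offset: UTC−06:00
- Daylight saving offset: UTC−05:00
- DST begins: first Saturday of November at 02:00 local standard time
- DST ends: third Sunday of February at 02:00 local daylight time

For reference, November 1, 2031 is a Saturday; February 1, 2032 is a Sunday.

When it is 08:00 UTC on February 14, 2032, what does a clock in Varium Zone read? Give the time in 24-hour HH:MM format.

03:00

1 November 2031 is a Saturday, so the first Saturday is November 1.
1 February 2032 is a Sunday, so the first Sunday is February 1 and the third is February 15.
At the standard offset (UTC−06:00), 08:00 UTC − 6h = 02:00 Varium Zone standard time.
Daylight saving runs 1 November 2031 – 15 February 2032; the standard-time date in Varium Zone, February 14, 2032, is inside that window, so Varium Zone is at UTC−05:00.
08:00 UTC − 5h = 03:00 local.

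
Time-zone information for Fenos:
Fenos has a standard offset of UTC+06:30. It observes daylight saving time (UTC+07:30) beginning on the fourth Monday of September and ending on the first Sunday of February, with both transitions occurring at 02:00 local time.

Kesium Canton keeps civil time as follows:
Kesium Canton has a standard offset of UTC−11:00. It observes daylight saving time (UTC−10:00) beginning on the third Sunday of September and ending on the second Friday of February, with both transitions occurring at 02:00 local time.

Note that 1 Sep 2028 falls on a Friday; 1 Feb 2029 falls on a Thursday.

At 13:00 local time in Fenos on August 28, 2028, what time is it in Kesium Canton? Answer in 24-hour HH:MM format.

19:30

1 September 2028 is a Friday, so the first Monday is September 4 and the fourth is September 25.
1 February 2029 is a Thursday, so the first Sunday is February 4.
August 28, 2028 does not fall between 25 September 2028 and 4 February 2029, so daylight saving is not in effect and Fenos is at UTC+06:30.
13:00 Fenos − 6h30m = 06:30 UTC.
1 September 2028 is a Friday, so the first Sunday is September 3 and the third is September 17.
1 February 2029 is a Thursday, so the first Friday is February 2 and the second is February 9.
At the standard offset (UTC−11:00), 06:30 UTC − 11h = 19:30 Kesium Canton standard time (rolling into the previous day, 27 August 2028).
The standard-time date in Kesium Canton, August 27, 2028, does not fall between 17 September 2028 and 9 February 2029, so daylight saving is not in effect and Kesium Canton is at UTC−11:00.
06:30 UTC − 11h = 19:30 Kesium Canton (rolling into the previous day, 27 August 2028).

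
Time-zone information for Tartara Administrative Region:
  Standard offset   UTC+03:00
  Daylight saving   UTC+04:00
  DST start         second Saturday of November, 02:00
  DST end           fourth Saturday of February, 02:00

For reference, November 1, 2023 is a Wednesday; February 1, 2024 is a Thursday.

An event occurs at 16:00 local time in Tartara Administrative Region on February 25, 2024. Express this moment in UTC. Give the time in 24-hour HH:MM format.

1 November 2023 is a Wednesday, so the first Saturday is November 4 and the second is November 11.
1 February 2024 is a Thursday, so the first Saturday is February 3 and the fourth is February 24.
Daylight saving runs 11 November 2023 – 24 February 2024; February 25, 2024 is outside that window, so Tartara Administrative Region is on standard time at UTC+03:00.
16:00 local − 3h = 13:00 UTC.

13:00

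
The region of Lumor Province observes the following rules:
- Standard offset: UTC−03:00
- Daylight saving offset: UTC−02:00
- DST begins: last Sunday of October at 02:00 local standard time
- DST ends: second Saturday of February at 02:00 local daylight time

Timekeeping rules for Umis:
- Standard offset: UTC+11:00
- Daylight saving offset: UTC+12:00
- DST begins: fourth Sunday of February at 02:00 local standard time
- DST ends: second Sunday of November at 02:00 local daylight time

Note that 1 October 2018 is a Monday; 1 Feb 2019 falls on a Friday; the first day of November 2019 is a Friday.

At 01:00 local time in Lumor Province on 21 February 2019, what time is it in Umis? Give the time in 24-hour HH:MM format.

15:00

1 October 2018 is a Monday, so Sundays fall on 7, 14, 21, 28; the last is October 28.
1 February 2019 is a Friday, so the first Saturday is February 2 and the second is February 9.
21 February 2019 is outside the daylight-saving period (28 October 2018 – 9 February 2019), so Lumor Province is on standard time, UTC−03:00.
01:00 Lumor Province + 3h = 04:00 UTC.
1 February 2019 is a Friday, so the first Sunday is February 3 and the fourth is February 24.
1 November 2019 is a Friday, so the first Sunday is November 3 and the second is November 10.
At the standard offset (UTC+11:00), 04:00 UTC + 11h = 15:00 Umis standard time.
The standard-time date in Umis, 21 February 2019, is outside the daylight-saving period (24 February – 10 November), so Umis is on standard time, UTC+11:00.
04:00 UTC + 11h = 15:00 Umis.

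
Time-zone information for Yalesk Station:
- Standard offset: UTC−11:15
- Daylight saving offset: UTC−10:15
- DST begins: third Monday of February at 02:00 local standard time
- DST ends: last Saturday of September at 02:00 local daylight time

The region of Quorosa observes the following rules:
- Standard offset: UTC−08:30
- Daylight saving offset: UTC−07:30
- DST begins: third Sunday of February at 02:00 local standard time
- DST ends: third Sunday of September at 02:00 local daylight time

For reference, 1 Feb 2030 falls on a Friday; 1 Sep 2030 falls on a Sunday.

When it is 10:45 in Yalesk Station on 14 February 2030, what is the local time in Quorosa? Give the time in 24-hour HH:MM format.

1 February 2030 is a Friday, so the first Monday is February 4 and the third is February 18.
1 September 2030 is a Sunday, so Saturdays fall on 7, 14, 21, 28; the last is September 28.
14 February 2030 is outside the daylight-saving period (18 February – 28 September), so Yalesk Station is on standard time, UTC−11:15.
10:45 Yalesk Station + 11h15m = 22:00 UTC.
1 February 2030 is a Friday, so the first Sunday is February 3 and the third is February 17.
1 September 2030 is a Sunday, so the first Sunday is September 1 and the third is September 15.
At the standard offset (UTC−08:30), 22:00 UTC − 8h30m = 13:30 Quorosa standard time.
Daylight saving runs 17 February – 15 September; the standard-time date in Quorosa, 14 February 2030, is outside that window, so Quorosa is on standard time at UTC−08:30.
22:00 UTC − 8h30m = 13:30 Quorosa.

13:30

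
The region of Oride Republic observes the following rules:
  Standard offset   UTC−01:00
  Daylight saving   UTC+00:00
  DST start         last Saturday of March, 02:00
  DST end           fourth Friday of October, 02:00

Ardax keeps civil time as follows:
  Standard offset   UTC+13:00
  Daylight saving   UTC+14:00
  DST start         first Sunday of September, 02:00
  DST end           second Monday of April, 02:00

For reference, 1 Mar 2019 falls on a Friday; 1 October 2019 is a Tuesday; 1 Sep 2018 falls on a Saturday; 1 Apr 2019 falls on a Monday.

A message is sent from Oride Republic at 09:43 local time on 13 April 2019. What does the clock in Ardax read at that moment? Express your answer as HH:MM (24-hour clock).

22:43

1 March 2019 is a Friday, so Saturdays fall on 2, 9, 16, 23, 30; the last is March 30.
1 October 2019 is a Tuesday, so the first Friday is October 4 and the fourth is October 25.
Daylight saving runs 30 March – 25 October; 13 April 2019 is inside that window, so Oride Republic is at UTC+00:00.
09:43 Oride Republic − 0h = 09:43 UTC.
1 September 2018 is a Saturday, so the first Sunday is September 2.
1 April 2019 is a Monday, so the first Monday is April 1 and the second is April 8.
At the standard offset (UTC+13:00), 09:43 UTC + 13h = 22:43 Ardax standard time.
Daylight saving runs 2 September 2018 – 8 April 2019; the standard-time date in Ardax, 13 April 2019, is outside that window, so Ardax is on standard time at UTC+13:00.
09:43 UTC + 13h = 22:43 Ardax.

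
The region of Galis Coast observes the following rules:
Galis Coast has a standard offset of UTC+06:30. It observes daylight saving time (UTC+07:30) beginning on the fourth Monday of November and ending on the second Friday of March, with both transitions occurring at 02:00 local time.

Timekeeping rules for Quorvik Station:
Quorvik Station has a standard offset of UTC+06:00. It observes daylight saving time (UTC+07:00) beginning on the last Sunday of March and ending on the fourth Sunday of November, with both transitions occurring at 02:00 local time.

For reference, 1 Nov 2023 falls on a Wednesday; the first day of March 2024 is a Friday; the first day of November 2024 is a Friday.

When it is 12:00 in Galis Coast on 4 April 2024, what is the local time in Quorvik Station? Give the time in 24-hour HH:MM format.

12:30

1 November 2023 is a Wednesday, so the first Monday is November 6 and the fourth is November 27.
1 March 2024 is a Friday, so the first Friday is March 1 and the second is March 8.
4 April 2024 is outside the daylight-saving period (27 November 2023 – 8 March 2024), so Galis Coast is on standard time, UTC+06:30.
12:00 Galis Coast − 6h30m = 05:30 UTC.
1 March 2024 is a Friday, so Sundays fall on 3, 10, 17, 24, 31; the last is March 31.
1 November 2024 is a Friday, so the first Sunday is November 3 and the fourth is November 24.
At the standard offset (UTC+06:00), 05:30 UTC + 6h = 11:30 Quorvik Station standard time.
The standard-time date in Quorvik Station, 4 April 2024, lies within the daylight-saving period (31 March – 24 November), so Quorvik Station is on daylight time, UTC+07:00.
05:30 UTC + 7h = 12:30 Quorvik Station.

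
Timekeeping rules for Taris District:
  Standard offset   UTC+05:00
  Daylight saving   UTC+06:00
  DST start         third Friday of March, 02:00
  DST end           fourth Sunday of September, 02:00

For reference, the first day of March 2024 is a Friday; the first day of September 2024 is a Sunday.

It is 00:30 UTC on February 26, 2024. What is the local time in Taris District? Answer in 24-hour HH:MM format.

1 March 2024 is a Friday, so the first Friday is March 1 and the third is March 15.
1 September 2024 is a Sunday, so the first Sunday is September 1 and the fourth is September 22.
At the standard offset (UTC+05:00), 00:30 UTC + 5h = 05:30 Taris District standard time.
Daylight saving runs 15 March – 22 September; the standard-time date in Taris District, February 26, 2024, is outside that window, so Taris District is on standard time at UTC+05:00.
00:30 UTC + 5h = 05:30 local.

05:30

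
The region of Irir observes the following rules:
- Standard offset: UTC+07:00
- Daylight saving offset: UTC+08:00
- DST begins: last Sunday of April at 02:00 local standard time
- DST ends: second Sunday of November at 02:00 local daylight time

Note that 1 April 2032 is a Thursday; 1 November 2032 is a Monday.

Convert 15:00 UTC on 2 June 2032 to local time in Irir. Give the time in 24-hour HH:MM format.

1 April 2032 is a Thursday, so Sundays fall on 4, 11, 18, 25; the last is April 25.
1 November 2032 is a Monday, so the first Sunday is November 7 and the second is November 14.
At the standard offset (UTC+07:00), 15:00 UTC + 7h = 22:00 Irir standard time.
The standard-time date in Irir, 2 June 2032, lies within the daylight-saving period (25 April – 14 November), so Irir is on daylight time, UTC+08:00.
15:00 UTC + 8h = 23:00 local.

23:00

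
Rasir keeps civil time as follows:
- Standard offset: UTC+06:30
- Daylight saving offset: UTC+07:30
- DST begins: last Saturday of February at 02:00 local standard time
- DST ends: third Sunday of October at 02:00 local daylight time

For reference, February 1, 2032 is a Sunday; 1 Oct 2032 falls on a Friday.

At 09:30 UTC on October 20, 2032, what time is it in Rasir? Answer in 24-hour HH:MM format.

1 February 2032 is a Sunday, so Saturdays fall on 7, 14, 21, 28; the last is February 28.
1 October 2032 is a Friday, so the first Sunday is October 3 and the third is October 17.
At the standard offset (UTC+06:30), 09:30 UTC + 6h30m = 16:00 Rasir standard time.
The standard-time date in Rasir, October 20, 2032, does not fall between 28 February and 17 October, so daylight saving is not in effect and Rasir is at UTC+06:30.
09:30 UTC + 6h30m = 16:00 local.

16:00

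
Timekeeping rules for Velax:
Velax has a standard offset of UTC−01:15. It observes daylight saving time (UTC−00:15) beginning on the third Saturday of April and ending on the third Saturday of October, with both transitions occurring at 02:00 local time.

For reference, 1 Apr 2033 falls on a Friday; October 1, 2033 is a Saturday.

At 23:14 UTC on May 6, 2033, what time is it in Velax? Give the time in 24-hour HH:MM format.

1 April 2033 is a Friday, so the first Saturday is April 2 and the third is April 16.
1 October 2033 is a Saturday, so the first Saturday is October 1 and the third is October 15.
At the standard offset (UTC−01:15), 23:14 UTC − 1h15m = 21:59 Velax standard time.
The standard-time date in Velax, May 6, 2033, falls between 16 April and 15 October, so daylight saving is in effect and Velax is at UTC−00:15.
23:14 UTC − 0h15m = 22:59 local.

22:59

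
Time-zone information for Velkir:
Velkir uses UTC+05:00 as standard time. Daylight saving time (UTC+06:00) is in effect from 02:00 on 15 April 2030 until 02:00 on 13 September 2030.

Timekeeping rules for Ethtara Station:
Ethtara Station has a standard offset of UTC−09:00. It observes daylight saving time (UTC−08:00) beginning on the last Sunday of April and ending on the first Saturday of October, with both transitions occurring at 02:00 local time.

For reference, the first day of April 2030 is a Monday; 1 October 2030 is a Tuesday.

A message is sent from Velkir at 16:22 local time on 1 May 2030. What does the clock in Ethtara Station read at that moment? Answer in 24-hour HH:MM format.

1 May 2030 lies within the daylight-saving period (15 April – 13 September), so Velkir is on daylight time, UTC+06:00.
16:22 Velkir − 6h = 10:22 UTC.
1 April 2030 is a Monday, so Sundays fall on 7, 14, 21, 28; the last is April 28.
1 October 2030 is a Tuesday, so the first Saturday is October 5.
At the standard offset (UTC−09:00), 10:22 UTC − 9h = 01:22 Ethtara Station standard time.
The standard-time date in Ethtara Station, 1 May 2030, lies within the daylight-saving period (28 April – 5 October), so Ethtara Station is on daylight time, UTC−08:00.
10:22 UTC − 8h = 02:22 Ethtara Station.

02:22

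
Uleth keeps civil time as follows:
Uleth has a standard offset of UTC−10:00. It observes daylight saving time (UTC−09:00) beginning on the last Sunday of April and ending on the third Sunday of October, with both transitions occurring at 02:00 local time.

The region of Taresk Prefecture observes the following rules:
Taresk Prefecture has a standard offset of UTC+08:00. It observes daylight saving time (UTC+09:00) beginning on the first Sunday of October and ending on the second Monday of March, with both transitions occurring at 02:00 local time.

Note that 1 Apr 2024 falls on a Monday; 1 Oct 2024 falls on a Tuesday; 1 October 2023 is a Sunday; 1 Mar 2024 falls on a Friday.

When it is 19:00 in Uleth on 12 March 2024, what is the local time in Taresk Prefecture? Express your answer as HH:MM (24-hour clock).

1 April 2024 is a Monday, so Sundays fall on 7, 14, 21, 28; the last is April 28.
1 October 2024 is a Tuesday, so the first Sunday is October 6 and the third is October 20.
12 March 2024 is outside the daylight-saving period (28 April – 20 October), so Uleth is on standard time, UTC−10:00.
19:00 Uleth + 10h = 05:00 UTC (rolling into the next day, 13 March 2024).
1 October 2023 is a Sunday, so the first Sunday is October 1.
1 March 2024 is a Friday, so the first Monday is March 4 and the second is March 11.
At the standard offset (UTC+08:00), 05:00 UTC + 8h = 13:00 Taresk Prefecture standard time.
The standard-time date in Taresk Prefecture, 13 March 2024, does not fall between 1 October 2023 and 11 March 2024, so daylight saving is not in effect and Taresk Prefecture is at UTC+08:00.
05:00 UTC + 8h = 13:00 Taresk Prefecture.

13:00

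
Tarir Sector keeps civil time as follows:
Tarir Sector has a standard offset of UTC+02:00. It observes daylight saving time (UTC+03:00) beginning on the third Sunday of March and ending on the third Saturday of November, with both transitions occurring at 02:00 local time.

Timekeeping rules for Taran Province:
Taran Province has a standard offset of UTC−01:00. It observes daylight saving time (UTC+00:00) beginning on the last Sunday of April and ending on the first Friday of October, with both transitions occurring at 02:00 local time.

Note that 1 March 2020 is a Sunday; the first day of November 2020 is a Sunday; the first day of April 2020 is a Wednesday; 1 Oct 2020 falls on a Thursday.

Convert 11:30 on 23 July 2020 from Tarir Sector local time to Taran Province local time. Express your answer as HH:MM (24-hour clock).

08:30

1 March 2020 is a Sunday, so the first Sunday is March 1 and the third is March 15.
1 November 2020 is a Sunday, so the first Saturday is November 7 and the third is November 21.
23 July 2020 lies within the daylight-saving period (15 March – 21 November), so Tarir Sector is on daylight time, UTC+03:00.
11:30 Tarir Sector − 3h = 08:30 UTC.
1 April 2020 is a Wednesday, so Sundays fall on 5, 12, 19, 26; the last is April 26.
1 October 2020 is a Thursday, so the first Friday is October 2.
At the standard offset (UTC−01:00), 08:30 UTC − 1h = 07:30 Taran Province standard time.
The standard-time date in Taran Province, 23 July 2020, lies within the daylight-saving period (26 April – 2 October), so Taran Province is on daylight time, UTC+00:00.
08:30 UTC + 0h = 08:30 Taran Province.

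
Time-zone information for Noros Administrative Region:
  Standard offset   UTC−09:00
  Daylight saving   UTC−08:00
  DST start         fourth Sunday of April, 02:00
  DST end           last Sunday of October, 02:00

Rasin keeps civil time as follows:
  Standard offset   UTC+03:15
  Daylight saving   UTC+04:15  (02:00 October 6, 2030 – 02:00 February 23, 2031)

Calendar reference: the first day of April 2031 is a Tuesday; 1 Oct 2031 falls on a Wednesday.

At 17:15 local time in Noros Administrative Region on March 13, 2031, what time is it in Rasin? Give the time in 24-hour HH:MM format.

05:30

1 April 2031 is a Tuesday, so the first Sunday is April 6 and the fourth is April 27.
1 October 2031 is a Wednesday, so Sundays fall on 5, 12, 19, 26; the last is October 26.
Daylight saving runs 27 April – 26 October; March 13, 2031 is outside that window, so Noros Administrative Region is on standard time at UTC−09:00.
17:15 Noros Administrative Region + 9h = 02:15 UTC (rolling into the next day, 14 March 2031).
At the standard offset (UTC+03:15), 02:15 UTC + 3h15m = 05:30 Rasin standard time.
The standard-time date in Rasin, March 14, 2031, is outside the daylight-saving period (6 October 2030 – 23 February 2031), so Rasin is on standard time, UTC+03:15.
02:15 UTC + 3h15m = 05:30 Rasin.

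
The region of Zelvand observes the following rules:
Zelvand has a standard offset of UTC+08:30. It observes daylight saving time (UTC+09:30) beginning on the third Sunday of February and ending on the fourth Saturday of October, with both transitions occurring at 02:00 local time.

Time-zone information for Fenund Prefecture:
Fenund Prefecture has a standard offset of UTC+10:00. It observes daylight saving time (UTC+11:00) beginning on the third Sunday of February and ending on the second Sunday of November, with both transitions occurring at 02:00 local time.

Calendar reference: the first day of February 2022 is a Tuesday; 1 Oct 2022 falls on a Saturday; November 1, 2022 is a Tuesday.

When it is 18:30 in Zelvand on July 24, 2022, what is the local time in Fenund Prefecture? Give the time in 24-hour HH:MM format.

1 February 2022 is a Tuesday, so the first Sunday is February 6 and the third is February 20.
1 October 2022 is a Saturday, so the first Saturday is October 1 and the fourth is October 22.
July 24, 2022 lies within the daylight-saving period (20 February – 22 October), so Zelvand is on daylight time, UTC+09:30.
18:30 Zelvand − 9h30m = 09:00 UTC.
1 February 2022 is a Tuesday, so the first Sunday is February 6 and the third is February 20.
1 November 2022 is a Tuesday, so the first Sunday is November 6 and the second is November 13.
At the standard offset (UTC+10:00), 09:00 UTC + 10h = 19:00 Fenund Prefecture standard time.
Daylight saving runs 20 February – 13 November; the standard-time date in Fenund Prefecture, July 24, 2022, is inside that window, so Fenund Prefecture is at UTC+11:00.
09:00 UTC + 11h = 20:00 Fenund Prefecture.

20:00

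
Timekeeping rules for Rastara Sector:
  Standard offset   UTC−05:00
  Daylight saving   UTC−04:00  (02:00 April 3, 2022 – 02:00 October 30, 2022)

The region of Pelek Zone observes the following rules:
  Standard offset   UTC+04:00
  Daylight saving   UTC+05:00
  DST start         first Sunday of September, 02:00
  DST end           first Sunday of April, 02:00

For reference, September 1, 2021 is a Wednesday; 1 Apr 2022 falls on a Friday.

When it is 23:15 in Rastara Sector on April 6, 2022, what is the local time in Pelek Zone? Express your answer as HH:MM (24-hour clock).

07:15

April 6, 2022 lies within the daylight-saving period (3 April – 30 October), so Rastara Sector is on daylight time, UTC−04:00.
23:15 Rastara Sector + 4h = 03:15 UTC (rolling into the next day, 7 April 2022).
1 September 2021 is a Wednesday, so the first Sunday is September 5.
1 April 2022 is a Friday, so the first Sunday is April 3.
At the standard offset (UTC+04:00), 03:15 UTC + 4h = 07:15 Pelek Zone standard time.
Daylight saving runs 5 September 2021 – 3 April 2022; the standard-time date in Pelek Zone, April 7, 2022, is outside that window, so Pelek Zone is on standard time at UTC+04:00.
03:15 UTC + 4h = 07:15 Pelek Zone.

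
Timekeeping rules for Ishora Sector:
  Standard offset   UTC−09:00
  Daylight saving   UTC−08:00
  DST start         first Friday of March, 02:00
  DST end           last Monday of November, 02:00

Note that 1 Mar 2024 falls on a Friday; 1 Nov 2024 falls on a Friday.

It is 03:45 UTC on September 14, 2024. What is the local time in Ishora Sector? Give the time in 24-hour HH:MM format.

1 March 2024 is a Friday, so the first Friday is March 1.
1 November 2024 is a Friday, so Mondays fall on 4, 11, 18, 25; the last is November 25.
At the standard offset (UTC−09:00), 03:45 UTC − 9h = 18:45 Ishora Sector standard time (rolling into the previous day, 13 September 2024).
The standard-time date in Ishora Sector, September 13, 2024, lies within the daylight-saving period (1 March – 25 November), so Ishora Sector is on daylight time, UTC−08:00.
03:45 UTC − 8h = 19:45 local (rolling into the previous day, 13 September 2024).

19:45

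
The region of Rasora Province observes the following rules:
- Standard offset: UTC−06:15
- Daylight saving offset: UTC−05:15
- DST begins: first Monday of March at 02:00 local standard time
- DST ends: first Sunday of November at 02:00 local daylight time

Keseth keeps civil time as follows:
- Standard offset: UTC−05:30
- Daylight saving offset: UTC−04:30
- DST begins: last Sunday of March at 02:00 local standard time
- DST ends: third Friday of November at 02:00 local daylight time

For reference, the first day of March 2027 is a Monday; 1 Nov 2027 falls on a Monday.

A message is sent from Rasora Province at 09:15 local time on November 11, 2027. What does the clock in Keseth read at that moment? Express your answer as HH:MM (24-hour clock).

11:00

1 March 2027 is a Monday, so the first Monday is March 1.
1 November 2027 is a Monday, so the first Sunday is November 7.
November 11, 2027 does not fall between 1 March and 7 November, so daylight saving is not in effect and Rasora Province is at UTC−06:15.
09:15 Rasora Province + 6h15m = 15:30 UTC.
1 March 2027 is a Monday, so Sundays fall on 7, 14, 21, 28; the last is March 28.
1 November 2027 is a Monday, so the first Friday is November 5 and the third is November 19.
At the standard offset (UTC−05:30), 15:30 UTC − 5h30m = 10:00 Keseth standard time.
The standard-time date in Keseth, November 11, 2027, lies within the daylight-saving period (28 March – 19 November), so Keseth is on daylight time, UTC−04:30.
15:30 UTC − 4h30m = 11:00 Keseth.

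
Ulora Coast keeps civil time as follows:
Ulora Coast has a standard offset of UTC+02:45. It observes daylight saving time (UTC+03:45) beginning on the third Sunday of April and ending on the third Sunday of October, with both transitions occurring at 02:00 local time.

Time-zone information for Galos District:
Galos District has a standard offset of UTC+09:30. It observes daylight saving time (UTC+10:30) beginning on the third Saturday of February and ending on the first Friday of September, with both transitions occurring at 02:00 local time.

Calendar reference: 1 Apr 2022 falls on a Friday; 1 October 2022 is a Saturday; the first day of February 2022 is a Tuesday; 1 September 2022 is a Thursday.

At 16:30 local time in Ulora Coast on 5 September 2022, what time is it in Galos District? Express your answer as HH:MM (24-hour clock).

1 April 2022 is a Friday, so the first Sunday is April 3 and the third is April 17.
1 October 2022 is a Saturday, so the first Sunday is October 2 and the third is October 16.
5 September 2022 falls between 17 April and 16 October, so daylight saving is in effect and Ulora Coast is at UTC+03:45.
16:30 Ulora Coast − 3h45m = 12:45 UTC.
1 February 2022 is a Tuesday, so the first Saturday is February 5 and the third is February 19.
1 September 2022 is a Thursday, so the first Friday is September 2.
At the standard offset (UTC+09:30), 12:45 UTC + 9h30m = 22:15 Galos District standard time.
Daylight saving runs 19 February – 2 September; the standard-time date in Galos District, 5 September 2022, is outside that window, so Galos District is on standard time at UTC+09:30.
12:45 UTC + 9h30m = 22:15 Galos District.

22:15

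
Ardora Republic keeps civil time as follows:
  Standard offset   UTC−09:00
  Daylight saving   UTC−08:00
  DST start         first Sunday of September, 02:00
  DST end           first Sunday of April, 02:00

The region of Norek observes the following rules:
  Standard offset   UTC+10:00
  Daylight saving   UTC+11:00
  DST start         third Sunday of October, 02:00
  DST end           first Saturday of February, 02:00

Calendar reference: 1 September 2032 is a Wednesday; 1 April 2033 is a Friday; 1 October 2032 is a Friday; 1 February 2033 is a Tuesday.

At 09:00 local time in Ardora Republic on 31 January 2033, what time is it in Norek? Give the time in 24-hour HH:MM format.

04:00

1 September 2032 is a Wednesday, so the first Sunday is September 5.
1 April 2033 is a Friday, so the first Sunday is April 3.
31 January 2033 falls between 5 September 2032 and 3 April 2033, so daylight saving is in effect and Ardora Republic is at UTC−08:00.
09:00 Ardora Republic + 8h = 17:00 UTC.
1 October 2032 is a Friday, so the first Sunday is October 3 and the third is October 17.
1 February 2033 is a Tuesday, so the first Saturday is February 5.
At the standard offset (UTC+10:00), 17:00 UTC + 10h = 03:00 Norek standard time (rolling into the next day, 1 February 2033).
The standard-time date in Norek, 1 February 2033, falls between 17 October 2032 and 5 February 2033, so daylight saving is in effect and Norek is at UTC+11:00.
17:00 UTC + 11h = 04:00 Norek (rolling into the next day, 1 February 2033).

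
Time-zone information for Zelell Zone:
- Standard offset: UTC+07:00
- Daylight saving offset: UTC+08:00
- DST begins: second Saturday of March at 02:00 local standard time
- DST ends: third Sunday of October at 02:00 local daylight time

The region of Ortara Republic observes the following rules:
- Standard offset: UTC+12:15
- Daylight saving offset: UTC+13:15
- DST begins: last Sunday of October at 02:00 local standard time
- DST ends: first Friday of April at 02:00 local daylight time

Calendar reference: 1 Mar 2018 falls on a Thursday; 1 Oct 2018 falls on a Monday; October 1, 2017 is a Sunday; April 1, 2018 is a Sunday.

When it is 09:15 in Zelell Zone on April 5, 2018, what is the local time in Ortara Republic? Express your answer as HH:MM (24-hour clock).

1 March 2018 is a Thursday, so the first Saturday is March 3 and the second is March 10.
1 October 2018 is a Monday, so the first Sunday is October 7 and the third is October 21.
April 5, 2018 lies within the daylight-saving period (10 March – 21 October), so Zelell Zone is on daylight time, UTC+08:00.
09:15 Zelell Zone − 8h = 01:15 UTC.
1 October 2017 is a Sunday, so Sundays fall on 1, 8, 15, 22, 29; the last is October 29.
1 April 2018 is a Sunday, so the first Friday is April 6.
At the standard offset (UTC+12:15), 01:15 UTC + 12h15m = 13:30 Ortara Republic standard time.
The standard-time date in Ortara Republic, April 5, 2018, lies within the daylight-saving period (29 October 2017 – 6 April 2018), so Ortara Republic is on daylight time, UTC+13:15.
01:15 UTC + 13h15m = 14:30 Ortara Republic.

14:30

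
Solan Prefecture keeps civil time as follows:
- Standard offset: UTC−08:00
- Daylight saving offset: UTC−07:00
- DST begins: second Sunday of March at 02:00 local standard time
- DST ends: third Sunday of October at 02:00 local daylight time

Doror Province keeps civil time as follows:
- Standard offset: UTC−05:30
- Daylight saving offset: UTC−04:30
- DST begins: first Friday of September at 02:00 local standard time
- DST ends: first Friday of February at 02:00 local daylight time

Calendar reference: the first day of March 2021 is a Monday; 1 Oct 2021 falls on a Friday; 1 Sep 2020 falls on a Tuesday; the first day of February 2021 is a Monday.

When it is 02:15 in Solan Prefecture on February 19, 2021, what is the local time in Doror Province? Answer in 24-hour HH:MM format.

1 March 2021 is a Monday, so the first Sunday is March 7 and the second is March 14.
1 October 2021 is a Friday, so the first Sunday is October 3 and the third is October 17.
February 19, 2021 does not fall between 14 March and 17 October, so daylight saving is not in effect and Solan Prefecture is at UTC−08:00.
02:15 Solan Prefecture + 8h = 10:15 UTC.
1 September 2020 is a Tuesday, so the first Friday is September 4.
1 February 2021 is a Monday, so the first Friday is February 5.
At the standard offset (UTC−05:30), 10:15 UTC − 5h30m = 04:45 Doror Province standard time.
The standard-time date in Doror Province, February 19, 2021, does not fall between 4 September 2020 and 5 February 2021, so daylight saving is not in effect and Doror Province is at UTC−05:30.
10:15 UTC − 5h30m = 04:45 Doror Province.

04:45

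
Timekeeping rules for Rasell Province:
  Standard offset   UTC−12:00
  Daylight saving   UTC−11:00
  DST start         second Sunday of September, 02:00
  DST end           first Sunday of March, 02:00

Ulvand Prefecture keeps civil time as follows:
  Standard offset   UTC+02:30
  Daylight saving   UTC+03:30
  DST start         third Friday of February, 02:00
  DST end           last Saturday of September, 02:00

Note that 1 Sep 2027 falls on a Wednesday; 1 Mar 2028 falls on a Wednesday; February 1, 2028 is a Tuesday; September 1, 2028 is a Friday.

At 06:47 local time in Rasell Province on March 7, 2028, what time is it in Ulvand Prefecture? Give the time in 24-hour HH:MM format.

1 September 2027 is a Wednesday, so the first Sunday is September 5 and the second is September 12.
1 March 2028 is a Wednesday, so the first Sunday is March 5.
Daylight saving runs 12 September 2027 – 5 March 2028; March 7, 2028 is outside that window, so Rasell Province is on standard time at UTC−12:00.
06:47 Rasell Province + 12h = 18:47 UTC.
1 February 2028 is a Tuesday, so the first Friday is February 4 and the third is February 18.
1 September 2028 is a Friday, so Saturdays fall on 2, 9, 16, 23, 30; the last is September 30.
At the standard offset (UTC+02:30), 18:47 UTC + 2h30m = 21:17 Ulvand Prefecture standard time.
The standard-time date in Ulvand Prefecture, March 7, 2028, falls between 18 February and 30 September, so daylight saving is in effect and Ulvand Prefecture is at UTC+03:30.
18:47 UTC + 3h30m = 22:17 Ulvand Prefecture.

22:17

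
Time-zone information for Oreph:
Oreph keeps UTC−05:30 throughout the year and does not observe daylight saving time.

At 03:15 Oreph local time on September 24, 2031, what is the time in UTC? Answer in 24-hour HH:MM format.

Oreph stays on UTC−05:30 all year.
03:15 local + 5h30m = 08:45 UTC.

08:45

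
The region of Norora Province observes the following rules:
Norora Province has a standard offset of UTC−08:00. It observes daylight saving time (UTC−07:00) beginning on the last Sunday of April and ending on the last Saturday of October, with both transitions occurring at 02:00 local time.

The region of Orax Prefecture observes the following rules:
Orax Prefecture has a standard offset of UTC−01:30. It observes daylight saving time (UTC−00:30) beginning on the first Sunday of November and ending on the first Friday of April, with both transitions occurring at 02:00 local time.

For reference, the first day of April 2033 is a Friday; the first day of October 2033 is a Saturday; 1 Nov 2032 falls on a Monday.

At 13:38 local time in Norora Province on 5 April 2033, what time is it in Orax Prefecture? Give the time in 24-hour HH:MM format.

20:08

1 April 2033 is a Friday, so Sundays fall on 3, 10, 17, 24; the last is April 24.
1 October 2033 is a Saturday, so Saturdays fall on 1, 8, 15, 22, 29; the last is October 29.
Daylight saving runs 24 April – 29 October; 5 April 2033 is outside that window, so Norora Province is on standard time at UTC−08:00.
13:38 Norora Province + 8h = 21:38 UTC.
1 November 2032 is a Monday, so the first Sunday is November 7.
1 April 2033 is a Friday, so the first Friday is April 1.
At the standard offset (UTC−01:30), 21:38 UTC − 1h30m = 20:08 Orax Prefecture standard time.
The standard-time date in Orax Prefecture, 5 April 2033, is outside the daylight-saving period (7 November 2032 – 1 April 2033), so Orax Prefecture is on standard time, UTC−01:30.
21:38 UTC − 1h30m = 20:08 Orax Prefecture.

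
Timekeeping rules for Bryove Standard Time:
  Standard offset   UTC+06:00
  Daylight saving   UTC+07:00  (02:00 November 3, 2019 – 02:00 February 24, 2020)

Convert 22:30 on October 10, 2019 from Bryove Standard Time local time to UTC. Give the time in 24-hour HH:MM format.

October 10, 2019 is outside the daylight-saving period (3 November 2019 – 24 February 2020), so Bryove Standard Time is on standard time, UTC+06:00.
22:30 local − 6h = 16:30 UTC.

16:30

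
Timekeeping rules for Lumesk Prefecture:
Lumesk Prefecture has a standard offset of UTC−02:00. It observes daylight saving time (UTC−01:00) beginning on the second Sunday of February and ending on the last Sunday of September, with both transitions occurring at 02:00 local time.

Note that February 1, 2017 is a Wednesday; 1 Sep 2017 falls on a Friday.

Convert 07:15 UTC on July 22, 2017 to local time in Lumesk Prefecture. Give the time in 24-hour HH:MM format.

06:15

1 February 2017 is a Wednesday, so the first Sunday is February 5 and the second is February 12.
1 September 2017 is a Friday, so Sundays fall on 3, 10, 17, 24; the last is September 24.
At the standard offset (UTC−02:00), 07:15 UTC − 2h = 05:15 Lumesk Prefecture standard time.
Daylight saving runs 12 February – 24 September; the standard-time date in Lumesk Prefecture, July 22, 2017, is inside that window, so Lumesk Prefecture is at UTC−01:00.
07:15 UTC − 1h = 06:15 local.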